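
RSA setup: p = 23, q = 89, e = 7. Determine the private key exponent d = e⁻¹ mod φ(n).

φ(n) = (p−1)(q−1) = 22·88 = 1936.
Need d with 7·d ≡ 1 (mod 1936). Apply the extended Euclidean algorithm:
1936 = 276×7 + 4
7 = 1×4 + 3
4 = 1×3 + 1
3 = 3×1 + 0
Back-substitute:
1 = 4 − 3
1 = −7 + 2·4
1 = 2·1936 − 553·7
So 7·(-553) ≡ 1 (mod 1936), hence d ≡ -553 ≡ 1383 (mod 1936).

1383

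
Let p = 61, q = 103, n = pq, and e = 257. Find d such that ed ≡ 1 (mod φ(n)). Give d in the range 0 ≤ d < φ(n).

3953

φ(n) = (p−1)(q−1) = 60·102 = 6120.
Need d with 257·d ≡ 1 (mod 6120). Apply the extended Euclidean algorithm:
6120 = 23*257 + 209
257 = 1*209 + 48
209 = 4*48 + 17
48 = 2*17 + 14
17 = 1*14 + 3
14 = 4*3 + 2
3 = 1*2 + 1
2 = 2*1 + 0
Back-substitute:
1 = 3 − 2
1 = −14 + 5·3
1 = 5·17 − 6·14
1 = −6·48 + 17·17
1 = 17·209 − 74·48
1 = −74·257 + 91·209
1 = 91·6120 − 2167·257
So 257·(-2167) ≡ 1 (mod 6120), hence d ≡ -2167 ≡ 3953 (mod 6120).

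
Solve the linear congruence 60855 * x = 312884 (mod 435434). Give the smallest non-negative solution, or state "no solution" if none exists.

First find gcd(60855, 435434):
435434 = 7·60855 + 9449
60855 = 6·9449 + 4161
9449 = 2·4161 + 1127
4161 = 3·1127 + 780
1127 = 1·780 + 347
780 = 2·347 + 86
347 = 4·86 + 3
86 = 28·3 + 2
3 = 1·2 + 1
2 = 2·1 + 0
gcd = 1, so a unique solution mod 435434 exists.
Back-substitute for the Bézout coefficients:
1 = 3 − 2
1 = −86 + 29·3
1 = 29·347 − 117·86
1 = −117·780 + 263·347
1 = 263·1127 − 380·780
1 = −380·4161 + 1403·1127
1 = 1403·9449 − 3186·4161
1 = −3186·60855 + 20519·9449
1 = 20519·435434 − 146819·60855
So 60855·(-146819) ≡ 1 (mod 435434), giving 60855⁻¹ ≡ 288615.
x ≡ 60855⁻¹·312884 ≡ 288615·312884 ≡ 100136 (mod 435434).

100136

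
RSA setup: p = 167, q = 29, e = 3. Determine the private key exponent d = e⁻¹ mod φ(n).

3099

φ(n) = (p−1)(q−1) = 166·28 = 4648.
Need d with 3·d ≡ 1 (mod 4648). Apply the extended Euclidean algorithm:
4648 = 1549×3 + 1
3 = 3×1 + 0
Back-substitute:
1 = 4648 − 1549·3
So 3·(-1549) ≡ 1 (mod 4648), hence d ≡ -1549 ≡ 3099 (mod 4648).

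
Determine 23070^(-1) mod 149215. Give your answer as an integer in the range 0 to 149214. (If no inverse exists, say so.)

Euclidean algorithm on 149215, 23070:
149215 = 6*23070 + 10795
23070 = 2*10795 + 1480
10795 = 7*1480 + 435
1480 = 3*435 + 175
435 = 2*175 + 85
175 = 2*85 + 5
85 = 17*5 + 0
gcd(23070, 149215) = 5 ≠ 1, so 23070 has no multiplicative inverse modulo 149215.

no inverse exists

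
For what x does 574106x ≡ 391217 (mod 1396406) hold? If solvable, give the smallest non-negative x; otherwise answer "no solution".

gcd(574106, 1396406):
1396406 = 2·574106 + 248194
574106 = 2·248194 + 77718
248194 = 3·77718 + 15040
77718 = 5·15040 + 2518
15040 = 5·2518 + 2450
2518 = 1·2450 + 68
2450 = 36·68 + 2
68 = 34·2 + 0
gcd = 2, but 2 ∤ 391217, so the congruence has no solution.

no solution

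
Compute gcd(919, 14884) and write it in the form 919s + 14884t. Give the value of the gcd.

1

Euclidean algorithm:
14884 = 16×919 + 180
919 = 5×180 + 19
180 = 9×19 + 9
19 = 2×9 + 1
9 = 9×1 + 0
gcd(919, 14884) = 1.
Working backward:
1 = 19 − 2·9
1 = −2·180 + 19·19
1 = 19·919 − 97·180
1 = −97·14884 + 1571·919
So 1 = (-97)·14884 + (1571)·919.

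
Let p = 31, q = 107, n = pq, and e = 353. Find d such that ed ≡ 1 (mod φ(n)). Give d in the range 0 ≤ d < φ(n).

2117

φ(n) = (p−1)(q−1) = 30·106 = 3180.
Need d with 353·d ≡ 1 (mod 3180). Apply the extended Euclidean algorithm:
3180 = 9×353 + 3
353 = 117×3 + 2
3 = 1×2 + 1
2 = 2×1 + 0
Back-substitute:
1 = 3 − 2
1 = −353 + 118·3
1 = 118·3180 − 1063·353
So 353·(-1063) ≡ 1 (mod 3180), hence d ≡ -1063 ≡ 2117 (mod 3180).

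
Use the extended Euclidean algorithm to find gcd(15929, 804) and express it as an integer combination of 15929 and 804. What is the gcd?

1

Apply Euclid's algorithm to 15929 and 804:
15929 = 19×804 + 653
804 = 1×653 + 151
653 = 4×151 + 49
151 = 3×49 + 4
49 = 12×4 + 1
4 = 4×1 + 0
gcd(15929, 804) = 1.
Express as a combination:
1 = 49 − 12·4
1 = −12·151 + 37·49
1 = 37·653 − 160·151
1 = −160·804 + 197·653
1 = 197·15929 − 3903·804
So 1 = (197)·15929 + (-3903)·804.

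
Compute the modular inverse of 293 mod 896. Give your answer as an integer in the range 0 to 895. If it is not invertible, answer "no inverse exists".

gcd(896, 293) by repeated division:
896 = 3·293 + 17
293 = 17·17 + 4
17 = 4·4 + 1
4 = 4·1 + 0
The gcd is 1. Working backward:
1 = 17 − 4·4
1 = −4·293 + 69·17
1 = 69·896 − 211·293
Thus 293·(-211) ≡ 1 (mod 896); reducing, -211 mod 896 = 685.

685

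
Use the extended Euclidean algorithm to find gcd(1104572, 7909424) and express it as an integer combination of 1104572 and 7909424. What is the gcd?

4

Euclidean algorithm:
7909424 = 7×1104572 + 177420
1104572 = 6×177420 + 40052
177420 = 4×40052 + 17212
40052 = 2×17212 + 5628
17212 = 3×5628 + 328
5628 = 17×328 + 52
328 = 6×52 + 16
52 = 3×16 + 4
16 = 4×4 + 0
gcd(1104572, 7909424) = 4.
Back-substituting:
4 = 52 − 3·16
4 = −3·328 + 19·52
4 = 19·5628 − 326·328
4 = −326·17212 + 997·5628
4 = 997·40052 − 2320·17212
4 = −2320·177420 + 10277·40052
4 = 10277·1104572 − 63982·177420
4 = −63982·7909424 + 458151·1104572
So 4 = (-63982)·7909424 + (458151)·1104572.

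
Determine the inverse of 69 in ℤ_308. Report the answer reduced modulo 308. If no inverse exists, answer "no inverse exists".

Apply the Euclidean algorithm to 308 and 69:
308 = 4*69 + 32
69 = 2*32 + 5
32 = 6*5 + 2
5 = 2*2 + 1
2 = 2*1 + 0
Since gcd(69, 308) = 1, back-substitute to write 1 as a combination:
1 = 5 − 2·2
1 = −2·32 + 13·5
1 = 13·69 − 28·32
1 = −28·308 + 125·69
So 69·125 ≡ 1 (mod 308).

125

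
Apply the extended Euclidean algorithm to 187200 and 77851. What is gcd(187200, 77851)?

Euclidean algorithm:
187200 = 2·77851 + 31498
77851 = 2·31498 + 14855
31498 = 2·14855 + 1788
14855 = 8·1788 + 551
1788 = 3·551 + 135
551 = 4·135 + 11
135 = 12·11 + 3
11 = 3·3 + 2
3 = 1·2 + 1
2 = 2·1 + 0
gcd(187200, 77851) = 1.
Express as a combination:
1 = 3 − 2
1 = −11 + 4·3
1 = 4·135 − 49·11
1 = −49·551 + 200·135
1 = 200·1788 − 649·551
1 = −649·14855 + 5392·1788
1 = 5392·31498 − 11433·14855
1 = −11433·77851 + 28258·31498
1 = 28258·187200 − 67949·77851
So 1 = (28258)·187200 + (-67949)·77851.

1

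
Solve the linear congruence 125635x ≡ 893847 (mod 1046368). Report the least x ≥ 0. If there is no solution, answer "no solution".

First find gcd(125635, 1046368):
1046368 = 8·125635 + 41288
125635 = 3·41288 + 1771
41288 = 23·1771 + 555
1771 = 3·555 + 106
555 = 5·106 + 25
106 = 4·25 + 6
25 = 4·6 + 1
6 = 6·1 + 0
gcd = 1, so a unique solution mod 1046368 exists.
Back-substitute for the Bézout coefficients:
1 = 25 − 4·6
1 = −4·106 + 17·25
1 = 17·555 − 89·106
1 = −89·1771 + 284·555
1 = 284·41288 − 6621·1771
1 = −6621·125635 + 20147·41288
1 = 20147·1046368 − 167797·125635
So 125635·(-167797) ≡ 1 (mod 1046368), giving 125635⁻¹ ≡ 878571.
x ≡ 125635⁻¹·893847 ≡ 878571·893847 ≡ 497693 (mod 1046368).

497693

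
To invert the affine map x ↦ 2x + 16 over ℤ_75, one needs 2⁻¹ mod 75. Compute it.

38

gcd(75, 2) by repeated division:
75 = 37*2 + 1
2 = 2*1 + 0
Since gcd(2, 75) = 1, back-substitute to write 1 as a combination:
1 = 75 − 37·2
So 2·(-37) ≡ 1 (mod 75), and -37 ≡ 38 (mod 75).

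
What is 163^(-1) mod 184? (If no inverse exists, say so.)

Apply the Euclidean algorithm to 184 and 163:
184 = 1×163 + 21
163 = 7×21 + 16
21 = 1×16 + 5
16 = 3×5 + 1
5 = 5×1 + 0
gcd = 1, so the inverse exists. Back-substitute:
1 = 16 − 3·5
1 = −3·21 + 4·16
1 = 4·163 − 31·21
1 = −31·184 + 35·163
So 163·35 ≡ 1 (mod 184).

35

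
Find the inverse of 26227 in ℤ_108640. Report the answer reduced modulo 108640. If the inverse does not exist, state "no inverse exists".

Run Euclid on (108640, 26227):
108640 = 4*26227 + 3732
26227 = 7*3732 + 103
3732 = 36*103 + 24
103 = 4*24 + 7
24 = 3*7 + 3
7 = 2*3 + 1
3 = 3*1 + 0
Since gcd(26227, 108640) = 1, back-substitute to write 1 as a combination:
1 = 7 − 2·3
1 = −2·24 + 7·7
1 = 7·103 − 30·24
1 = −30·3732 + 1087·103
1 = 1087·26227 − 7639·3732
1 = −7639·108640 + 31643·26227
So 26227·31643 ≡ 1 (mod 108640).

31643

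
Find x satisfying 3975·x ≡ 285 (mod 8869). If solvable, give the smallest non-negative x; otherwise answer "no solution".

1640

First find gcd(3975, 8869):
8869 = 2×3975 + 919
3975 = 4×919 + 299
919 = 3×299 + 22
299 = 13×22 + 13
22 = 1×13 + 9
13 = 1×9 + 4
9 = 2×4 + 1
4 = 4×1 + 0
gcd = 1, so a unique solution mod 8869 exists.
Back-substitute for the Bézout coefficients:
1 = 9 − 2·4
1 = −2·13 + 3·9
1 = 3·22 − 5·13
1 = −5·299 + 68·22
1 = 68·919 − 209·299
1 = −209·3975 + 904·919
1 = 904·8869 − 2017·3975
So 3975·(-2017) ≡ 1 (mod 8869), giving 3975⁻¹ ≡ 6852.
x ≡ 3975⁻¹·285 ≡ 6852·285 ≡ 1640 (mod 8869).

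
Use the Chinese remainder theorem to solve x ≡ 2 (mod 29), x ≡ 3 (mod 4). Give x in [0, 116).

Write x = 2 + 29·k. Then 29·k ≡ 3 − 2 ≡ 1 (mod 4).
Need 29⁻¹ mod 4. Extended Euclid on (4, 1):
4 = 4·1 + 0
29⁻¹ ≡ 1 (mod 4), so k ≡ 1·1 ≡ 1 (mod 4).
x = 2 + 29·1 = 31.

31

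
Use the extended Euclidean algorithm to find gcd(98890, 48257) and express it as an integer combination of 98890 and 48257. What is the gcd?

Apply Euclid's algorithm to 98890 and 48257:
98890 = 2·48257 + 2376
48257 = 20·2376 + 737
2376 = 3·737 + 165
737 = 4·165 + 77
165 = 2·77 + 11
77 = 7·11 + 0
gcd(98890, 48257) = 11.
Express as a combination:
11 = 165 − 2·77
11 = −2·737 + 9·165
11 = 9·2376 − 29·737
11 = −29·48257 + 589·2376
11 = 589·98890 − 1207·48257
So 11 = (589)·98890 + (-1207)·48257.

11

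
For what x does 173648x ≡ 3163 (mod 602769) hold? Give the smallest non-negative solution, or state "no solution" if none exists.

First find gcd(173648, 602769):
602769 = 3×173648 + 81825
173648 = 2×81825 + 9998
81825 = 8×9998 + 1841
9998 = 5×1841 + 793
1841 = 2×793 + 255
793 = 3×255 + 28
255 = 9×28 + 3
28 = 9×3 + 1
3 = 3×1 + 0
gcd = 1, so a unique solution mod 602769 exists.
Back-substitute for the Bézout coefficients:
1 = 28 − 9·3
1 = −9·255 + 82·28
1 = 82·793 − 255·255
1 = −255·1841 + 592·793
1 = 592·9998 − 3215·1841
1 = −3215·81825 + 26312·9998
1 = 26312·173648 − 55839·81825
1 = −55839·602769 + 193829·173648
So 173648·(193829) ≡ 1 (mod 602769), giving 173648⁻¹ ≡ 193829.
x ≡ 173648⁻¹·3163 ≡ 193829·3163 ≡ 65054 (mod 602769).

65054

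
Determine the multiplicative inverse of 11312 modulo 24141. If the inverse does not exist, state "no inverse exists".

18428

Run Euclid on (24141, 11312):
24141 = 2·11312 + 1517
11312 = 7·1517 + 693
1517 = 2·693 + 131
693 = 5·131 + 38
131 = 3·38 + 17
38 = 2·17 + 4
17 = 4·4 + 1
4 = 4·1 + 0
The gcd is 1. Working backward:
1 = 17 − 4·4
1 = −4·38 + 9·17
1 = 9·131 − 31·38
1 = −31·693 + 164·131
1 = 164·1517 − 359·693
1 = −359·11312 + 2677·1517
1 = 2677·24141 − 5713·11312
So 11312·(-5713) ≡ 1 (mod 24141), and -5713 ≡ 18428 (mod 24141).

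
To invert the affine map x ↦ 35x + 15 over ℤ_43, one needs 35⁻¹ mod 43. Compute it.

16

Apply the Euclidean algorithm to 43 and 35:
43 = 1·35 + 8
35 = 4·8 + 3
8 = 2·3 + 2
3 = 1·2 + 1
2 = 2·1 + 0
Since gcd(35, 43) = 1, back-substitute to write 1 as a combination:
1 = 3 − 2
1 = −8 + 3·3
1 = 3·35 − 13·8
1 = −13·43 + 16·35
So 35·16 ≡ 1 (mod 43).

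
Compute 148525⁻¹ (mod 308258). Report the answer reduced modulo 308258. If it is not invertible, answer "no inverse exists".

gcd(308258, 148525) by repeated division:
308258 = 2*148525 + 11208
148525 = 13*11208 + 2821
11208 = 3*2821 + 2745
2821 = 1*2745 + 76
2745 = 36*76 + 9
76 = 8*9 + 4
9 = 2*4 + 1
4 = 4*1 + 0
gcd = 1, so the inverse exists. Back-substitute:
1 = 9 − 2·4
1 = −2·76 + 17·9
1 = 17·2745 − 614·76
1 = −614·2821 + 631·2745
1 = 631·11208 − 2507·2821
1 = −2507·148525 + 33222·11208
1 = 33222·308258 − 68951·148525
Hence 148525⁻¹ ≡ -68951 ≡ 239307 (mod 308258).

239307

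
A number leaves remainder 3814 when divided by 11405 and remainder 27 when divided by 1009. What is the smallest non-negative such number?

Write x = 3814 + 11405·k. Then 11405·k ≡ 27 − 3814 ≡ 249 (mod 1009).
Need 11405⁻¹ mod 1009. Extended Euclid on (1009, 306):
1009 = 3×306 + 91
306 = 3×91 + 33
91 = 2×33 + 25
33 = 1×25 + 8
25 = 3×8 + 1
8 = 8×1 + 0
Back-substitute:
1 = 25 − 3·8
1 = −3·33 + 4·25
1 = 4·91 − 11·33
1 = −11·306 + 37·91
1 = 37·1009 − 122·306
11405⁻¹ ≡ 887 (mod 1009), so k ≡ 887·249 ≡ 901 (mod 1009).
x = 3814 + 11405·901 = 10279719.

10279719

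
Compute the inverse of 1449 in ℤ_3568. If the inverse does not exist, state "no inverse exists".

Extended Euclidean algorithm:
3568 = 2*1449 + 670
1449 = 2*670 + 109
670 = 6*109 + 16
109 = 6*16 + 13
16 = 1*13 + 3
13 = 4*3 + 1
3 = 3*1 + 0
gcd = 1, so the inverse exists. Back-substitute:
1 = 13 − 4·3
1 = −4·16 + 5·13
1 = 5·109 − 34·16
1 = −34·670 + 209·109
1 = 209·1449 − 452·670
1 = −452·3568 + 1113·1449
So 1449·1113 ≡ 1 (mod 3568).

1113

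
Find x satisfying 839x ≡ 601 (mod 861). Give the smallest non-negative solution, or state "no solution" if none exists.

First find gcd(839, 861):
861 = 1·839 + 22
839 = 38·22 + 3
22 = 7·3 + 1
3 = 3·1 + 0
gcd = 1, so a unique solution mod 861 exists.
Back-substitute for the Bézout coefficients:
1 = 22 − 7·3
1 = −7·839 + 267·22
1 = 267·861 − 274·839
So 839·(-274) ≡ 1 (mod 861), giving 839⁻¹ ≡ 587.
x ≡ 839⁻¹·601 ≡ 587·601 ≡ 638 (mod 861).

638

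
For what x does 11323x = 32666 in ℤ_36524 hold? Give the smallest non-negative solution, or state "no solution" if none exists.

15286

First find gcd(11323, 36524):
36524 = 3×11323 + 2555
11323 = 4×2555 + 1103
2555 = 2×1103 + 349
1103 = 3×349 + 56
349 = 6×56 + 13
56 = 4×13 + 4
13 = 3×4 + 1
4 = 4×1 + 0
gcd = 1, so a unique solution mod 36524 exists.
Back-substitute for the Bézout coefficients:
1 = 13 − 3·4
1 = −3·56 + 13·13
1 = 13·349 − 81·56
1 = −81·1103 + 256·349
1 = 256·2555 − 593·1103
1 = −593·11323 + 2628·2555
1 = 2628·36524 − 8477·11323
So 11323·(-8477) ≡ 1 (mod 36524), giving 11323⁻¹ ≡ 28047.
x ≡ 11323⁻¹·32666 ≡ 28047·32666 ≡ 15286 (mod 36524).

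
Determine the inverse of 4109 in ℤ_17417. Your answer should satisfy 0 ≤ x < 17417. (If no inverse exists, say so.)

10262

gcd(17417, 4109) by repeated division:
17417 = 4*4109 + 981
4109 = 4*981 + 185
981 = 5*185 + 56
185 = 3*56 + 17
56 = 3*17 + 5
17 = 3*5 + 2
5 = 2*2 + 1
2 = 2*1 + 0
The gcd is 1. Working backward:
1 = 5 − 2·2
1 = −2·17 + 7·5
1 = 7·56 − 23·17
1 = −23·185 + 76·56
1 = 76·981 − 403·185
1 = −403·4109 + 1688·981
1 = 1688·17417 − 7155·4109
So 4109·(-7155) ≡ 1 (mod 17417), and -7155 ≡ 10262 (mod 17417).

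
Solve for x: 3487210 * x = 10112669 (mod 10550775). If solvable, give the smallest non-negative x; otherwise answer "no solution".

gcd(3487210, 10550775):
10550775 = 3*3487210 + 89145
3487210 = 39*89145 + 10555
89145 = 8*10555 + 4705
10555 = 2*4705 + 1145
4705 = 4*1145 + 125
1145 = 9*125 + 20
125 = 6*20 + 5
20 = 4*5 + 0
gcd = 5, but 5 ∤ 10112669, so the congruence has no solution.

no solution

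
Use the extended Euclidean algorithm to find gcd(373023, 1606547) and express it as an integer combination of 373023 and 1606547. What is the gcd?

1

Apply Euclid's algorithm to 1606547 and 373023:
1606547 = 4×373023 + 114455
373023 = 3×114455 + 29658
114455 = 3×29658 + 25481
29658 = 1×25481 + 4177
25481 = 6×4177 + 419
4177 = 9×419 + 406
419 = 1×406 + 13
406 = 31×13 + 3
13 = 4×3 + 1
3 = 3×1 + 0
gcd(373023, 1606547) = 1.
Working backward:
1 = 13 − 4·3
1 = −4·406 + 125·13
1 = 125·419 − 129·406
1 = −129·4177 + 1286·419
1 = 1286·25481 − 7845·4177
1 = −7845·29658 + 9131·25481
1 = 9131·114455 − 35238·29658
1 = −35238·373023 + 114845·114455
1 = 114845·1606547 − 494618·373023
So 1 = (114845)·1606547 + (-494618)·373023.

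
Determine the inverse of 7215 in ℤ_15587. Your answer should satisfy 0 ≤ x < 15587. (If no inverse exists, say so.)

Euclidean algorithm on 15587, 7215:
15587 = 2·7215 + 1157
7215 = 6·1157 + 273
1157 = 4·273 + 65
273 = 4·65 + 13
65 = 5·13 + 0
Since gcd = 13 > 1, 7215 is not a unit mod 15587.

no inverse exists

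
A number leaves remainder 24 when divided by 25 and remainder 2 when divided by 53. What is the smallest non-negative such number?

Write x = 24 + 25·k. Then 25·k ≡ 2 − 24 ≡ 31 (mod 53).
Need 25⁻¹ mod 53. Extended Euclid on (53, 25):
53 = 2×25 + 3
25 = 8×3 + 1
3 = 3×1 + 0
Back-substitute:
1 = 25 − 8·3
1 = −8·53 + 17·25
25⁻¹ ≡ 17 (mod 53), so k ≡ 17·31 ≡ 50 (mod 53).
x = 24 + 25·50 = 1274.

1274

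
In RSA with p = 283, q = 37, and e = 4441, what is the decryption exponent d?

φ(n) = (p−1)(q−1) = 282·36 = 10152.
Need d with 4441·d ≡ 1 (mod 10152). Apply the extended Euclidean algorithm:
10152 = 2·4441 + 1270
4441 = 3·1270 + 631
1270 = 2·631 + 8
631 = 78·8 + 7
8 = 1·7 + 1
7 = 7·1 + 0
Back-substitute:
1 = 8 − 7
1 = −631 + 79·8
1 = 79·1270 − 159·631
1 = −159·4441 + 556·1270
1 = 556·10152 − 1271·4441
So 4441·(-1271) ≡ 1 (mod 10152), hence d ≡ -1271 ≡ 8881 (mod 10152).

8881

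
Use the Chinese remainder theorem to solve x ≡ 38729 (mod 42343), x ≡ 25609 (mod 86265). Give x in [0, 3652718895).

3128339569

Write x = 38729 + 42343·k. Then 42343·k ≡ 25609 − 38729 ≡ 73145 (mod 86265).
Need 42343⁻¹ mod 86265. Extended Euclid on (86265, 42343):
86265 = 2·42343 + 1579
42343 = 26·1579 + 1289
1579 = 1·1289 + 290
1289 = 4·290 + 129
290 = 2·129 + 32
129 = 4·32 + 1
32 = 32·1 + 0
Back-substitute:
1 = 129 − 4·32
1 = −4·290 + 9·129
1 = 9·1289 − 40·290
1 = −40·1579 + 49·1289
1 = 49·42343 − 1314·1579
1 = −1314·86265 + 2677·42343
42343⁻¹ ≡ 2677 (mod 86265), so k ≡ 2677·73145 ≡ 73880 (mod 86265).
x = 38729 + 42343·73880 = 3128339569.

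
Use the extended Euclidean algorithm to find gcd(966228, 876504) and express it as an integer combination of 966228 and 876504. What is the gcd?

12

Repeated division:
966228 = 1*876504 + 89724
876504 = 9*89724 + 68988
89724 = 1*68988 + 20736
68988 = 3*20736 + 6780
20736 = 3*6780 + 396
6780 = 17*396 + 48
396 = 8*48 + 12
48 = 4*12 + 0
gcd(966228, 876504) = 12.
Express as a combination:
12 = 396 − 8·48
12 = −8·6780 + 137·396
12 = 137·20736 − 419·6780
12 = −419·68988 + 1394·20736
12 = 1394·89724 − 1813·68988
12 = −1813·876504 + 17711·89724
12 = 17711·966228 − 19524·876504
So 12 = (17711)·966228 + (-19524)·876504.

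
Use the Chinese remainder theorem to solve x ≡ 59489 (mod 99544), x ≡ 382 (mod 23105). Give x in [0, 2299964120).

Write x = 59489 + 99544·k. Then 99544·k ≡ 382 − 59489 ≡ 10208 (mod 23105).
Need 99544⁻¹ mod 23105. Extended Euclid on (23105, 7124):
23105 = 3*7124 + 1733
7124 = 4*1733 + 192
1733 = 9*192 + 5
192 = 38*5 + 2
5 = 2*2 + 1
2 = 2*1 + 0
Back-substitute:
1 = 5 − 2·2
1 = −2·192 + 77·5
1 = 77·1733 − 695·192
1 = −695·7124 + 2857·1733
1 = 2857·23105 − 9266·7124
99544⁻¹ ≡ 13839 (mod 23105), so k ≡ 13839·10208 ≡ 4542 (mod 23105).
x = 59489 + 99544·4542 = 452188337.

452188337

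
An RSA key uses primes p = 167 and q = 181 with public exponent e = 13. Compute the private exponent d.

φ(n) = (p−1)(q−1) = 166·180 = 29880.
Need d with 13·d ≡ 1 (mod 29880). Apply the extended Euclidean algorithm:
29880 = 2298·13 + 6
13 = 2·6 + 1
6 = 6·1 + 0
Back-substitute:
1 = 13 − 2·6
1 = −2·29880 + 4597·13
So 13·4597 ≡ 1 (mod 29880), hence d = 4597.

4597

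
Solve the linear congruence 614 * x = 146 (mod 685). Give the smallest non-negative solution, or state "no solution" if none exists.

First find gcd(614, 685):
685 = 1×614 + 71
614 = 8×71 + 46
71 = 1×46 + 25
46 = 1×25 + 21
25 = 1×21 + 4
21 = 5×4 + 1
4 = 4×1 + 0
gcd = 1, so a unique solution mod 685 exists.
Back-substitute for the Bézout coefficients:
1 = 21 − 5·4
1 = −5·25 + 6·21
1 = 6·46 − 11·25
1 = −11·71 + 17·46
1 = 17·614 − 147·71
1 = −147·685 + 164·614
So 614·(164) ≡ 1 (mod 685), giving 614⁻¹ ≡ 164.
x ≡ 614⁻¹·146 ≡ 164·146 ≡ 654 (mod 685).

654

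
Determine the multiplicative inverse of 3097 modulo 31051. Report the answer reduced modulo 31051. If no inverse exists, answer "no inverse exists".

Apply the Euclidean algorithm to 31051 and 3097:
31051 = 10·3097 + 81
3097 = 38·81 + 19
81 = 4·19 + 5
19 = 3·5 + 4
5 = 1·4 + 1
4 = 4·1 + 0
gcd = 1, so the inverse exists. Back-substitute:
1 = 5 − 4
1 = −19 + 4·5
1 = 4·81 − 17·19
1 = −17·3097 + 650·81
1 = 650·31051 − 6517·3097
Thus 3097·(-6517) ≡ 1 (mod 31051); reducing, -6517 mod 31051 = 24534.

24534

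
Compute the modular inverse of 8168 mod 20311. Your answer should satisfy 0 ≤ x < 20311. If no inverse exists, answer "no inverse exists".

Run Euclid on (20311, 8168):
20311 = 2·8168 + 3975
8168 = 2·3975 + 218
3975 = 18·218 + 51
218 = 4·51 + 14
51 = 3·14 + 9
14 = 1·9 + 5
9 = 1·5 + 4
5 = 1·4 + 1
4 = 4·1 + 0
Since gcd(8168, 20311) = 1, back-substitute to write 1 as a combination:
1 = 5 − 4
1 = −9 + 2·5
1 = 2·14 − 3·9
1 = −3·51 + 11·14
1 = 11·218 − 47·51
1 = −47·3975 + 857·218
1 = 857·8168 − 1761·3975
1 = −1761·20311 + 4379·8168
So 8168·4379 ≡ 1 (mod 20311).

4379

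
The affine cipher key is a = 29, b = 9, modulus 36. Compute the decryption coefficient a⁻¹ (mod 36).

Apply the Euclidean algorithm to 36 and 29:
36 = 1×29 + 7
29 = 4×7 + 1
7 = 7×1 + 0
The gcd is 1. Working backward:
1 = 29 − 4·7
1 = −4·36 + 5·29
So 29·5 ≡ 1 (mod 36).

5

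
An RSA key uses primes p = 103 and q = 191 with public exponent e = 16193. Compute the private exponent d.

1277

φ(n) = (p−1)(q−1) = 102·190 = 19380.
Need d with 16193·d ≡ 1 (mod 19380). Apply the extended Euclidean algorithm:
19380 = 1·16193 + 3187
16193 = 5·3187 + 258
3187 = 12·258 + 91
258 = 2·91 + 76
91 = 1·76 + 15
76 = 5·15 + 1
15 = 15·1 + 0
Back-substitute:
1 = 76 − 5·15
1 = −5·91 + 6·76
1 = 6·258 − 17·91
1 = −17·3187 + 210·258
1 = 210·16193 − 1067·3187
1 = −1067·19380 + 1277·16193
So 16193·1277 ≡ 1 (mod 19380), hence d = 1277.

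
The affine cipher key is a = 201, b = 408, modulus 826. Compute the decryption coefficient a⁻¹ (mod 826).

Extended Euclidean algorithm:
826 = 4·201 + 22
201 = 9·22 + 3
22 = 7·3 + 1
3 = 3·1 + 0
gcd = 1, so the inverse exists. Back-substitute:
1 = 22 − 7·3
1 = −7·201 + 64·22
1 = 64·826 − 263·201
So 201·(-263) ≡ 1 (mod 826), and -263 ≡ 563 (mod 826).

563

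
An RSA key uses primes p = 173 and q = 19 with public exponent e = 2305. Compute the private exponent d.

865

φ(n) = (p−1)(q−1) = 172·18 = 3096.
Need d with 2305·d ≡ 1 (mod 3096). Apply the extended Euclidean algorithm:
3096 = 1×2305 + 791
2305 = 2×791 + 723
791 = 1×723 + 68
723 = 10×68 + 43
68 = 1×43 + 25
43 = 1×25 + 18
25 = 1×18 + 7
18 = 2×7 + 4
7 = 1×4 + 3
4 = 1×3 + 1
3 = 3×1 + 0
Back-substitute:
1 = 4 − 3
1 = −7 + 2·4
1 = 2·18 − 5·7
1 = −5·25 + 7·18
1 = 7·43 − 12·25
1 = −12·68 + 19·43
1 = 19·723 − 202·68
1 = −202·791 + 221·723
1 = 221·2305 − 644·791
1 = −644·3096 + 865·2305
So 2305·865 ≡ 1 (mod 3096), hence d = 865.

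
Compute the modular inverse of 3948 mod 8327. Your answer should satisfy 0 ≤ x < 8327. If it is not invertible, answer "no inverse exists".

Run Euclid on (8327, 3948):
8327 = 2*3948 + 431
3948 = 9*431 + 69
431 = 6*69 + 17
69 = 4*17 + 1
17 = 17*1 + 0
The gcd is 1. Working backward:
1 = 69 − 4·17
1 = −4·431 + 25·69
1 = 25·3948 − 229·431
1 = −229·8327 + 483·3948
So 3948·483 ≡ 1 (mod 8327).

483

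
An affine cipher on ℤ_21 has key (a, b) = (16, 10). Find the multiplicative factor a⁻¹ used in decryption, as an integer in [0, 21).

4

gcd(21, 16) by repeated division:
21 = 1*16 + 5
16 = 3*5 + 1
5 = 5*1 + 0
Since gcd(16, 21) = 1, back-substitute to write 1 as a combination:
1 = 16 − 3·5
1 = −3·21 + 4·16
So 16·4 ≡ 1 (mod 21).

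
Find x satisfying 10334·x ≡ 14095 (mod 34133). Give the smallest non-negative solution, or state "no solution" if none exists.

20100

First find gcd(10334, 34133):
34133 = 3*10334 + 3131
10334 = 3*3131 + 941
3131 = 3*941 + 308
941 = 3*308 + 17
308 = 18*17 + 2
17 = 8*2 + 1
2 = 2*1 + 0
gcd = 1, so a unique solution mod 34133 exists.
Back-substitute for the Bézout coefficients:
1 = 17 − 8·2
1 = −8·308 + 145·17
1 = 145·941 − 443·308
1 = −443·3131 + 1474·941
1 = 1474·10334 − 4865·3131
1 = −4865·34133 + 16069·10334
So 10334·(16069) ≡ 1 (mod 34133), giving 10334⁻¹ ≡ 16069.
x ≡ 10334⁻¹·14095 ≡ 16069·14095 ≡ 20100 (mod 34133).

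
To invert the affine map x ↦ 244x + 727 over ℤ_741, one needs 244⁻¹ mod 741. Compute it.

Apply the Euclidean algorithm to 741 and 244:
741 = 3*244 + 9
244 = 27*9 + 1
9 = 9*1 + 0
Since gcd(244, 741) = 1, back-substitute to write 1 as a combination:
1 = 244 − 27·9
1 = −27·741 + 82·244
So 244·82 ≡ 1 (mod 741).

82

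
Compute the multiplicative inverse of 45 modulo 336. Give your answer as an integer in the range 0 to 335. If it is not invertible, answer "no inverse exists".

no inverse exists

Euclidean algorithm on 336, 45:
336 = 7*45 + 21
45 = 2*21 + 3
21 = 7*3 + 0
gcd(45, 336) = 3 ≠ 1, so 45 has no multiplicative inverse modulo 336.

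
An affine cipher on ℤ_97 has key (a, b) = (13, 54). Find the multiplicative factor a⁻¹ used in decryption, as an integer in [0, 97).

gcd(97, 13) by repeated division:
97 = 7*13 + 6
13 = 2*6 + 1
6 = 6*1 + 0
The gcd is 1. Working backward:
1 = 13 − 2·6
1 = −2·97 + 15·13
So 13·15 ≡ 1 (mod 97).

15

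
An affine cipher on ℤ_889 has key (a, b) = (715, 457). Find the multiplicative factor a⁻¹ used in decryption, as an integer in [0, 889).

281

Run Euclid on (889, 715):
889 = 1×715 + 174
715 = 4×174 + 19
174 = 9×19 + 3
19 = 6×3 + 1
3 = 3×1 + 0
gcd = 1, so the inverse exists. Back-substitute:
1 = 19 − 6·3
1 = −6·174 + 55·19
1 = 55·715 − 226·174
1 = −226·889 + 281·715
So 715·281 ≡ 1 (mod 889).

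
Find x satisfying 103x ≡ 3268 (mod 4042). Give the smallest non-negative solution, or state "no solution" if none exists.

3956

First find gcd(103, 4042):
4042 = 39×103 + 25
103 = 4×25 + 3
25 = 8×3 + 1
3 = 3×1 + 0
gcd = 1, so a unique solution mod 4042 exists.
Back-substitute for the Bézout coefficients:
1 = 25 − 8·3
1 = −8·103 + 33·25
1 = 33·4042 − 1295·103
So 103·(-1295) ≡ 1 (mod 4042), giving 103⁻¹ ≡ 2747.
x ≡ 103⁻¹·3268 ≡ 2747·3268 ≡ 3956 (mod 4042).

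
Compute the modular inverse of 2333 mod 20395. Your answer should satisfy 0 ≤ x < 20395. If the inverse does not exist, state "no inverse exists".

gcd(20395, 2333) by repeated division:
20395 = 8×2333 + 1731
2333 = 1×1731 + 602
1731 = 2×602 + 527
602 = 1×527 + 75
527 = 7×75 + 2
75 = 37×2 + 1
2 = 2×1 + 0
The gcd is 1. Working backward:
1 = 75 − 37·2
1 = −37·527 + 260·75
1 = 260·602 − 297·527
1 = −297·1731 + 854·602
1 = 854·2333 − 1151·1731
1 = −1151·20395 + 10062·2333
So 2333·10062 ≡ 1 (mod 20395).

10062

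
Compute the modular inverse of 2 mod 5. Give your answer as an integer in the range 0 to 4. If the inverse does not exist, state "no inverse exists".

3

Extended Euclidean algorithm:
5 = 2*2 + 1
2 = 2*1 + 0
Since gcd(2, 5) = 1, back-substitute to write 1 as a combination:
1 = 5 − 2·2
Thus 2·(-2) ≡ 1 (mod 5); reducing, -2 mod 5 = 3.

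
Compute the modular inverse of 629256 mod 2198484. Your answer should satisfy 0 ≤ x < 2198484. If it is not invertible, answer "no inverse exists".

Compute gcd(629256, 2198484):
2198484 = 3*629256 + 310716
629256 = 2*310716 + 7824
310716 = 39*7824 + 5580
7824 = 1*5580 + 2244
5580 = 2*2244 + 1092
2244 = 2*1092 + 60
1092 = 18*60 + 12
60 = 5*12 + 0
gcd(629256, 2198484) = 12 ≠ 1, so 629256 has no multiplicative inverse modulo 2198484.

no inverse exists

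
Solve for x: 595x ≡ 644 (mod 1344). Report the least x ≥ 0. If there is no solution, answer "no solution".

44

First find gcd(595, 1344):
1344 = 2*595 + 154
595 = 3*154 + 133
154 = 1*133 + 21
133 = 6*21 + 7
21 = 3*7 + 0
gcd = 7 and 7 | 644, so solutions exist. Divide through by 7: 85x ≡ 92 (mod 192).
Now find 85⁻¹ mod 192:
192 = 2*85 + 22
85 = 3*22 + 19
22 = 1*19 + 3
19 = 6*3 + 1
3 = 3*1 + 0
Back-substitute:
1 = 19 − 6·3
1 = −6·22 + 7·19
1 = 7·85 − 27·22
1 = −27·192 + 61·85
So 85⁻¹ ≡ 61 (mod 192).
Then x ≡ 61·92 ≡ 44 (mod 192); the smallest non-negative solution is x = 44.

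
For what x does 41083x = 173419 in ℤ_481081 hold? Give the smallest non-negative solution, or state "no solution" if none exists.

First find gcd(41083, 481081):
481081 = 11*41083 + 29168
41083 = 1*29168 + 11915
29168 = 2*11915 + 5338
11915 = 2*5338 + 1239
5338 = 4*1239 + 382
1239 = 3*382 + 93
382 = 4*93 + 10
93 = 9*10 + 3
10 = 3*3 + 1
3 = 3*1 + 0
gcd = 1, so a unique solution mod 481081 exists.
Back-substitute for the Bézout coefficients:
1 = 10 − 3·3
1 = −3·93 + 28·10
1 = 28·382 − 115·93
1 = −115·1239 + 373·382
1 = 373·5338 − 1607·1239
1 = −1607·11915 + 3587·5338
1 = 3587·29168 − 8781·11915
1 = −8781·41083 + 12368·29168
1 = 12368·481081 − 144829·41083
So 41083·(-144829) ≡ 1 (mod 481081), giving 41083⁻¹ ≡ 336252.
x ≡ 41083⁻¹·173419 ≡ 336252·173419 ≡ 176497 (mod 481081).

176497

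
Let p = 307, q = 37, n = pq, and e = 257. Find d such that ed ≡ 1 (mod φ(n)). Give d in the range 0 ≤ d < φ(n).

φ(n) = (p−1)(q−1) = 306·36 = 11016.
Need d with 257·d ≡ 1 (mod 11016). Apply the extended Euclidean algorithm:
11016 = 42×257 + 222
257 = 1×222 + 35
222 = 6×35 + 12
35 = 2×12 + 11
12 = 1×11 + 1
11 = 11×1 + 0
Back-substitute:
1 = 12 − 11
1 = −35 + 3·12
1 = 3·222 − 19·35
1 = −19·257 + 22·222
1 = 22·11016 − 943·257
So 257·(-943) ≡ 1 (mod 11016), hence d ≡ -943 ≡ 10073 (mod 11016).

10073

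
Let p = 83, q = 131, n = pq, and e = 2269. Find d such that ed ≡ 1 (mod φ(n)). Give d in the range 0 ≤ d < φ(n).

249

φ(n) = (p−1)(q−1) = 82·130 = 10660.
Need d with 2269·d ≡ 1 (mod 10660). Apply the extended Euclidean algorithm:
10660 = 4×2269 + 1584
2269 = 1×1584 + 685
1584 = 2×685 + 214
685 = 3×214 + 43
214 = 4×43 + 42
43 = 1×42 + 1
42 = 42×1 + 0
Back-substitute:
1 = 43 − 42
1 = −214 + 5·43
1 = 5·685 − 16·214
1 = −16·1584 + 37·685
1 = 37·2269 − 53·1584
1 = −53·10660 + 249·2269
So 2269·249 ≡ 1 (mod 10660), hence d = 249.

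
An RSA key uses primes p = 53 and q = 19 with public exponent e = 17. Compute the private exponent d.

φ(n) = (p−1)(q−1) = 52·18 = 936.
Need d with 17·d ≡ 1 (mod 936). Apply the extended Euclidean algorithm:
936 = 55×17 + 1
17 = 17×1 + 0
Back-substitute:
1 = 936 − 55·17
So 17·(-55) ≡ 1 (mod 936), hence d ≡ -55 ≡ 881 (mod 936).

881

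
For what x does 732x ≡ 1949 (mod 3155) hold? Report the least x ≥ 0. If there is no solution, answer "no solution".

2662

First find gcd(732, 3155):
3155 = 4·732 + 227
732 = 3·227 + 51
227 = 4·51 + 23
51 = 2·23 + 5
23 = 4·5 + 3
5 = 1·3 + 2
3 = 1·2 + 1
2 = 2·1 + 0
gcd = 1, so a unique solution mod 3155 exists.
Back-substitute for the Bézout coefficients:
1 = 3 − 2
1 = −5 + 2·3
1 = 2·23 − 9·5
1 = −9·51 + 20·23
1 = 20·227 − 89·51
1 = −89·732 + 287·227
1 = 287·3155 − 1237·732
So 732·(-1237) ≡ 1 (mod 3155), giving 732⁻¹ ≡ 1918.
x ≡ 732⁻¹·1949 ≡ 1918·1949 ≡ 2662 (mod 3155).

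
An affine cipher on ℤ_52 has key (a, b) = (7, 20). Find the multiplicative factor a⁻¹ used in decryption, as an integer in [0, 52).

Apply the Euclidean algorithm to 52 and 7:
52 = 7*7 + 3
7 = 2*3 + 1
3 = 3*1 + 0
The gcd is 1. Working backward:
1 = 7 − 2·3
1 = −2·52 + 15·7
So 7·15 ≡ 1 (mod 52).

15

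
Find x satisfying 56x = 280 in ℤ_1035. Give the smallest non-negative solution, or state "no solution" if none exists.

5

First find gcd(56, 1035):
1035 = 18*56 + 27
56 = 2*27 + 2
27 = 13*2 + 1
2 = 2*1 + 0
gcd = 1, so a unique solution mod 1035 exists.
Back-substitute for the Bézout coefficients:
1 = 27 − 13·2
1 = −13·56 + 27·27
1 = 27·1035 − 499·56
So 56·(-499) ≡ 1 (mod 1035), giving 56⁻¹ ≡ 536.
x ≡ 56⁻¹·280 ≡ 536·280 ≡ 5 (mod 1035).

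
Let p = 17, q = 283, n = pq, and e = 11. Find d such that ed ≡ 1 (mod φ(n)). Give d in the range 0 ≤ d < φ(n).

2051

φ(n) = (p−1)(q−1) = 16·282 = 4512.
Need d with 11·d ≡ 1 (mod 4512). Apply the extended Euclidean algorithm:
4512 = 410×11 + 2
11 = 5×2 + 1
2 = 2×1 + 0
Back-substitute:
1 = 11 − 5·2
1 = −5·4512 + 2051·11
So 11·2051 ≡ 1 (mod 4512), hence d = 2051.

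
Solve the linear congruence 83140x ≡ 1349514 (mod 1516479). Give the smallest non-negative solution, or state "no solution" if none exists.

First find gcd(83140, 1516479):
1516479 = 18·83140 + 19959
83140 = 4·19959 + 3304
19959 = 6·3304 + 135
3304 = 24·135 + 64
135 = 2·64 + 7
64 = 9·7 + 1
7 = 7·1 + 0
gcd = 1, so a unique solution mod 1516479 exists.
Back-substitute for the Bézout coefficients:
1 = 64 − 9·7
1 = −9·135 + 19·64
1 = 19·3304 − 465·135
1 = −465·19959 + 2809·3304
1 = 2809·83140 − 11701·19959
1 = −11701·1516479 + 213427·83140
So 83140·(213427) ≡ 1 (mod 1516479), giving 83140⁻¹ ≡ 213427.
x ≡ 83140⁻¹·1349514 ≡ 213427·1349514 ≡ 900966 (mod 1516479).

900966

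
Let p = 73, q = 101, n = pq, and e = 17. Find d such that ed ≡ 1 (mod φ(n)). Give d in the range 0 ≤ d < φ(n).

6353

φ(n) = (p−1)(q−1) = 72·100 = 7200.
Need d with 17·d ≡ 1 (mod 7200). Apply the extended Euclidean algorithm:
7200 = 423·17 + 9
17 = 1·9 + 8
9 = 1·8 + 1
8 = 8·1 + 0
Back-substitute:
1 = 9 − 8
1 = −17 + 2·9
1 = 2·7200 − 847·17
So 17·(-847) ≡ 1 (mod 7200), hence d ≡ -847 ≡ 6353 (mod 7200).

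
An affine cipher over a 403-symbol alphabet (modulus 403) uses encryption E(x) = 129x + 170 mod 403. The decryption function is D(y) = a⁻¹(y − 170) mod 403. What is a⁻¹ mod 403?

25

Run Euclid on (403, 129):
403 = 3×129 + 16
129 = 8×16 + 1
16 = 16×1 + 0
gcd = 1, so the inverse exists. Back-substitute:
1 = 129 − 8·16
1 = −8·403 + 25·129
So 129·25 ≡ 1 (mod 403).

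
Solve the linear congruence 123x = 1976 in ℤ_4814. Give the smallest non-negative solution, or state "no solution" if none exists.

First find gcd(123, 4814):
4814 = 39*123 + 17
123 = 7*17 + 4
17 = 4*4 + 1
4 = 4*1 + 0
gcd = 1, so a unique solution mod 4814 exists.
Back-substitute for the Bézout coefficients:
1 = 17 − 4·4
1 = −4·123 + 29·17
1 = 29·4814 − 1135·123
So 123·(-1135) ≡ 1 (mod 4814), giving 123⁻¹ ≡ 3679.
x ≡ 123⁻¹·1976 ≡ 3679·1976 ≡ 564 (mod 4814).

564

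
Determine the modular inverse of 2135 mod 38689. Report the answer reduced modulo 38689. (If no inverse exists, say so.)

Compute gcd(2135, 38689):
38689 = 18*2135 + 259
2135 = 8*259 + 63
259 = 4*63 + 7
63 = 9*7 + 0
Since gcd = 7 > 1, 2135 is not a unit mod 38689.

no inverse exists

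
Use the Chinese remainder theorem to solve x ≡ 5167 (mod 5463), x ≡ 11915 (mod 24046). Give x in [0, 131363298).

53225713

Write x = 5167 + 5463·k. Then 5463·k ≡ 11915 − 5167 ≡ 6748 (mod 24046).
Need 5463⁻¹ mod 24046. Extended Euclid on (24046, 5463):
24046 = 4*5463 + 2194
5463 = 2*2194 + 1075
2194 = 2*1075 + 44
1075 = 24*44 + 19
44 = 2*19 + 6
19 = 3*6 + 1
6 = 6*1 + 0
Back-substitute:
1 = 19 − 3·6
1 = −3·44 + 7·19
1 = 7·1075 − 171·44
1 = −171·2194 + 349·1075
1 = 349·5463 − 869·2194
1 = −869·24046 + 3825·5463
5463⁻¹ ≡ 3825 (mod 24046), so k ≡ 3825·6748 ≡ 9742 (mod 24046).
x = 5167 + 5463·9742 = 53225713.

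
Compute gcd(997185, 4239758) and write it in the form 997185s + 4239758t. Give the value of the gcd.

Apply Euclid's algorithm to 4239758 and 997185:
4239758 = 4·997185 + 251018
997185 = 3·251018 + 244131
251018 = 1·244131 + 6887
244131 = 35·6887 + 3086
6887 = 2·3086 + 715
3086 = 4·715 + 226
715 = 3·226 + 37
226 = 6·37 + 4
37 = 9·4 + 1
4 = 4·1 + 0
gcd(997185, 4239758) = 1.
Back-substituting:
1 = 37 − 9·4
1 = −9·226 + 55·37
1 = 55·715 − 174·226
1 = −174·3086 + 751·715
1 = 751·6887 − 1676·3086
1 = −1676·244131 + 59411·6887
1 = 59411·251018 − 61087·244131
1 = −61087·997185 + 242672·251018
1 = 242672·4239758 − 1031775·997185
So 1 = (242672)·4239758 + (-1031775)·997185.

1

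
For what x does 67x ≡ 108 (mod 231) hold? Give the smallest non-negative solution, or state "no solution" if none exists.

First find gcd(67, 231):
231 = 3·67 + 30
67 = 2·30 + 7
30 = 4·7 + 2
7 = 3·2 + 1
2 = 2·1 + 0
gcd = 1, so a unique solution mod 231 exists.
Back-substitute for the Bézout coefficients:
1 = 7 − 3·2
1 = −3·30 + 13·7
1 = 13·67 − 29·30
1 = −29·231 + 100·67
So 67·(100) ≡ 1 (mod 231), giving 67⁻¹ ≡ 100.
x ≡ 67⁻¹·108 ≡ 100·108 ≡ 174 (mod 231).

174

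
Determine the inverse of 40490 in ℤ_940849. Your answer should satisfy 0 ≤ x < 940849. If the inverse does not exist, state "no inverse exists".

786349

Apply the Euclidean algorithm to 940849 and 40490:
940849 = 23×40490 + 9579
40490 = 4×9579 + 2174
9579 = 4×2174 + 883
2174 = 2×883 + 408
883 = 2×408 + 67
408 = 6×67 + 6
67 = 11×6 + 1
6 = 6×1 + 0
Since gcd(40490, 940849) = 1, back-substitute to write 1 as a combination:
1 = 67 − 11·6
1 = −11·408 + 67·67
1 = 67·883 − 145·408
1 = −145·2174 + 357·883
1 = 357·9579 − 1573·2174
1 = −1573·40490 + 6649·9579
1 = 6649·940849 − 154500·40490
Thus 40490·(-154500) ≡ 1 (mod 940849); reducing, -154500 mod 940849 = 786349.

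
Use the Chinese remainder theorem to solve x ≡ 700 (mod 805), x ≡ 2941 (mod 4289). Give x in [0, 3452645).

Write x = 700 + 805·k. Then 805·k ≡ 2941 − 700 ≡ 2241 (mod 4289).
Need 805⁻¹ mod 4289. Extended Euclid on (4289, 805):
4289 = 5×805 + 264
805 = 3×264 + 13
264 = 20×13 + 4
13 = 3×4 + 1
4 = 4×1 + 0
Back-substitute:
1 = 13 − 3·4
1 = −3·264 + 61·13
1 = 61·805 − 186·264
1 = −186·4289 + 991·805
805⁻¹ ≡ 991 (mod 4289), so k ≡ 991·2241 ≡ 3418 (mod 4289).
x = 700 + 805·3418 = 2752190.

2752190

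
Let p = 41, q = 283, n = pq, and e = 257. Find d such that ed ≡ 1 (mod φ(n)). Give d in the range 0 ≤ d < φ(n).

φ(n) = (p−1)(q−1) = 40·282 = 11280.
Need d with 257·d ≡ 1 (mod 11280). Apply the extended Euclidean algorithm:
11280 = 43·257 + 229
257 = 1·229 + 28
229 = 8·28 + 5
28 = 5·5 + 3
5 = 1·3 + 2
3 = 1·2 + 1
2 = 2·1 + 0
Back-substitute:
1 = 3 − 2
1 = −5 + 2·3
1 = 2·28 − 11·5
1 = −11·229 + 90·28
1 = 90·257 − 101·229
1 = −101·11280 + 4433·257
So 257·4433 ≡ 1 (mod 11280), hence d = 4433.

4433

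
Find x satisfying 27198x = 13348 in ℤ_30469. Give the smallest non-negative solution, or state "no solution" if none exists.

7867

First find gcd(27198, 30469):
30469 = 1×27198 + 3271
27198 = 8×3271 + 1030
3271 = 3×1030 + 181
1030 = 5×181 + 125
181 = 1×125 + 56
125 = 2×56 + 13
56 = 4×13 + 4
13 = 3×4 + 1
4 = 4×1 + 0
gcd = 1, so a unique solution mod 30469 exists.
Back-substitute for the Bézout coefficients:
1 = 13 − 3·4
1 = −3·56 + 13·13
1 = 13·125 − 29·56
1 = −29·181 + 42·125
1 = 42·1030 − 239·181
1 = −239·3271 + 759·1030
1 = 759·27198 − 6311·3271
1 = −6311·30469 + 7070·27198
So 27198·(7070) ≡ 1 (mod 30469), giving 27198⁻¹ ≡ 7070.
x ≡ 27198⁻¹·13348 ≡ 7070·13348 ≡ 7867 (mod 30469).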